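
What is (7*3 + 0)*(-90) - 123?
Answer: -2013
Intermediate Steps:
(7*3 + 0)*(-90) - 123 = (21 + 0)*(-90) - 123 = 21*(-90) - 123 = -1890 - 123 = -2013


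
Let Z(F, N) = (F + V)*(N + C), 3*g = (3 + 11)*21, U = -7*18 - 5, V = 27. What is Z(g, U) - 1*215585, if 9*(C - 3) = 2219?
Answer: -1806890/9 ≈ -2.0077e+5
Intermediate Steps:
C = 2246/9 (C = 3 + (⅑)*2219 = 3 + 2219/9 = 2246/9 ≈ 249.56)
U = -131 (U = -126 - 5 = -131)
g = 98 (g = ((3 + 11)*21)/3 = (14*21)/3 = (⅓)*294 = 98)
Z(F, N) = (27 + F)*(2246/9 + N) (Z(F, N) = (F + 27)*(N + 2246/9) = (27 + F)*(2246/9 + N))
Z(g, U) - 1*215585 = (6738 + 27*(-131) + (2246/9)*98 + 98*(-131)) - 1*215585 = (6738 - 3537 + 220108/9 - 12838) - 215585 = 133375/9 - 215585 = -1806890/9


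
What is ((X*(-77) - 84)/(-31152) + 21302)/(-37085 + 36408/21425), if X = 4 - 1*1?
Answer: -4739211564025/8250188901328 ≈ -0.57444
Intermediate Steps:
X = 3 (X = 4 - 1 = 3)
((X*(-77) - 84)/(-31152) + 21302)/(-37085 + 36408/21425) = ((3*(-77) - 84)/(-31152) + 21302)/(-37085 + 36408/21425) = ((-231 - 84)*(-1/31152) + 21302)/(-37085 + 36408*(1/21425)) = (-315*(-1/31152) + 21302)/(-37085 + 36408/21425) = (105/10384 + 21302)/(-794509717/21425) = (221200073/10384)*(-21425/794509717) = -4739211564025/8250188901328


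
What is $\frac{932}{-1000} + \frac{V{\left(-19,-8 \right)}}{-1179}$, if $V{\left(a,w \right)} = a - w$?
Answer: $- \frac{271957}{294750} \approx -0.92267$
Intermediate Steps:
$\frac{932}{-1000} + \frac{V{\left(-19,-8 \right)}}{-1179} = \frac{932}{-1000} + \frac{-19 - -8}{-1179} = 932 \left(- \frac{1}{1000}\right) + \left(-19 + 8\right) \left(- \frac{1}{1179}\right) = - \frac{233}{250} - - \frac{11}{1179} = - \frac{233}{250} + \frac{11}{1179} = - \frac{271957}{294750}$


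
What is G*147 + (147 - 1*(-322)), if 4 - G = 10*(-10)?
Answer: 15757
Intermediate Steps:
G = 104 (G = 4 - 10*(-10) = 4 - 1*(-100) = 4 + 100 = 104)
G*147 + (147 - 1*(-322)) = 104*147 + (147 - 1*(-322)) = 15288 + (147 + 322) = 15288 + 469 = 15757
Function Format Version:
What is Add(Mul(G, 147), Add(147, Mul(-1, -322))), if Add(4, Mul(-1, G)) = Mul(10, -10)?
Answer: 15757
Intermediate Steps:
G = 104 (G = Add(4, Mul(-1, Mul(10, -10))) = Add(4, Mul(-1, -100)) = Add(4, 100) = 104)
Add(Mul(G, 147), Add(147, Mul(-1, -322))) = Add(Mul(104, 147), Add(147, Mul(-1, -322))) = Add(15288, Add(147, 322)) = Add(15288, 469) = 15757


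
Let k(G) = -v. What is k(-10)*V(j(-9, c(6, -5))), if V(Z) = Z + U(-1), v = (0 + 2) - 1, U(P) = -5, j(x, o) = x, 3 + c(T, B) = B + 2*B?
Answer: 14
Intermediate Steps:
c(T, B) = -3 + 3*B (c(T, B) = -3 + (B + 2*B) = -3 + 3*B)
v = 1 (v = 2 - 1 = 1)
k(G) = -1 (k(G) = -1*1 = -1)
V(Z) = -5 + Z (V(Z) = Z - 5 = -5 + Z)
k(-10)*V(j(-9, c(6, -5))) = -(-5 - 9) = -1*(-14) = 14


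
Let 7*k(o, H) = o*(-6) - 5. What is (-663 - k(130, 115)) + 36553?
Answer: 252015/7 ≈ 36002.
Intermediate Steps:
k(o, H) = -5/7 - 6*o/7 (k(o, H) = (o*(-6) - 5)/7 = (-6*o - 5)/7 = (-5 - 6*o)/7 = -5/7 - 6*o/7)
(-663 - k(130, 115)) + 36553 = (-663 - (-5/7 - 6/7*130)) + 36553 = (-663 - (-5/7 - 780/7)) + 36553 = (-663 - 1*(-785/7)) + 36553 = (-663 + 785/7) + 36553 = -3856/7 + 36553 = 252015/7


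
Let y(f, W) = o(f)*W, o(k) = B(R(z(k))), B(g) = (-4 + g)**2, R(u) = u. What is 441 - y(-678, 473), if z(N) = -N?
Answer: -214872107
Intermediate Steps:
o(k) = (-4 - k)**2
y(f, W) = W*(4 + f)**2 (y(f, W) = (4 + f)**2*W = W*(4 + f)**2)
441 - y(-678, 473) = 441 - 473*(4 - 678)**2 = 441 - 473*(-674)**2 = 441 - 473*454276 = 441 - 1*214872548 = 441 - 214872548 = -214872107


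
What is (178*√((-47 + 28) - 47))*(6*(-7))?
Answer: -7476*I*√66 ≈ -60735.0*I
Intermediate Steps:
(178*√((-47 + 28) - 47))*(6*(-7)) = (178*√(-19 - 47))*(-42) = (178*√(-66))*(-42) = (178*(I*√66))*(-42) = (178*I*√66)*(-42) = -7476*I*√66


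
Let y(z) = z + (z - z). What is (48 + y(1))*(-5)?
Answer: -245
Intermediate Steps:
y(z) = z (y(z) = z + 0 = z)
(48 + y(1))*(-5) = (48 + 1)*(-5) = 49*(-5) = -245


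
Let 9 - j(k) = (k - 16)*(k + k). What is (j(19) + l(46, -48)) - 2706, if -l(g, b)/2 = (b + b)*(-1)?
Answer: -3003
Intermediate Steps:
j(k) = 9 - 2*k*(-16 + k) (j(k) = 9 - (k - 16)*(k + k) = 9 - (-16 + k)*2*k = 9 - 2*k*(-16 + k))
l(g, b) = 4*b (l(g, b) = -2*(b + b)*(-1) = -2*2*b*(-1) = -(-4)*b = 4*b)
(j(19) + l(46, -48)) - 2706 = ((9 - 2*19² + 32*19) + 4*(-48)) - 2706 = ((9 - 2*361 + 608) - 192) - 2706 = ((9 - 722 + 608) - 192) - 2706 = (-105 - 192) - 2706 = -297 - 2706 = -3003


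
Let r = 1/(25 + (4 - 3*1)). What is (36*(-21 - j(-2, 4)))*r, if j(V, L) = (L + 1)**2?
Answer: -828/13 ≈ -63.692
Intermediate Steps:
j(V, L) = (1 + L)**2
r = 1/26 (r = 1/(25 + (4 - 3)) = 1/(25 + 1) = 1/26 ≈ 0.038462)
(36*(-21 - j(-2, 4)))*r = (36*(-21 - (1 + 4)**2))*(1/26) = (36*(-21 - 1*5**2))*(1/26) = (36*(-21 - 1*25))*(1/26) = (36*(-21 - 25))*(1/26) = (36*(-46))*(1/26) = -1656*1/26 = -828/13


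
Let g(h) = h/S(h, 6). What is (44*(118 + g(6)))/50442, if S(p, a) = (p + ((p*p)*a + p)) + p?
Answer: 101266/983619 ≈ 0.10295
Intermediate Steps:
S(p, a) = 3*p + a*p**2 (S(p, a) = (p + (p**2*a + p)) + p = (p + (a*p**2 + p)) + p = (p + (p + a*p**2)) + p = (2*p + a*p**2) + p = 3*p + a*p**2)
g(h) = 1/(3 + 6*h) (g(h) = h/((h*(3 + 6*h))) = h*(1/(h*(3 + 6*h))) = 1/(3 + 6*h))
(44*(118 + g(6)))/50442 = (44*(118 + 1/(3*(1 + 2*6))))/50442 = (44*(118 + 1/(3*(1 + 12))))*(1/50442) = (44*(118 + (1/3)/13))*(1/50442) = (44*(118 + (1/3)*(1/13)))*(1/50442) = (44*(118 + 1/39))*(1/50442) = (44*(4603/39))*(1/50442) = (202532/39)*(1/50442) = 101266/983619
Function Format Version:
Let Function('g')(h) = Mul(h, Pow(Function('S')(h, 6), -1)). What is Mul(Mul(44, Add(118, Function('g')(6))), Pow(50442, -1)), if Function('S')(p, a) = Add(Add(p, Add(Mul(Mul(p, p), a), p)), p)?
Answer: Rational(101266, 983619) ≈ 0.10295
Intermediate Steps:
Function('S')(p, a) = Add(Mul(3, p), Mul(a, Pow(p, 2))) (Function('S')(p, a) = Add(Add(p, Add(Mul(Pow(p, 2), a), p)), p) = Add(Add(p, Add(Mul(a, Pow(p, 2)), p)), p) = Add(Add(p, Add(p, Mul(a, Pow(p, 2)))), p) = Add(Add(Mul(2, p), Mul(a, Pow(p, 2))), p) = Add(Mul(3, p), Mul(a, Pow(p, 2))))
Function('g')(h) = Pow(Add(3, Mul(6, h)), -1) (Function('g')(h) = Mul(h, Pow(Mul(h, Add(3, Mul(6, h))), -1)) = Mul(h, Mul(Pow(h, -1), Pow(Add(3, Mul(6, h)), -1))) = Pow(Add(3, Mul(6, h)), -1))
Mul(Mul(44, Add(118, Function('g')(6))), Pow(50442, -1)) = Mul(Mul(44, Add(118, Mul(Rational(1, 3), Pow(Add(1, Mul(2, 6)), -1)))), Pow(50442, -1)) = Mul(Mul(44, Add(118, Mul(Rational(1, 3), Pow(Add(1, 12), -1)))), Rational(1, 50442)) = Mul(Mul(44, Add(118, Mul(Rational(1, 3), Pow(13, -1)))), Rational(1, 50442)) = Mul(Mul(44, Add(118, Mul(Rational(1, 3), Rational(1, 13)))), Rational(1, 50442)) = Mul(Mul(44, Add(118, Rational(1, 39))), Rational(1, 50442)) = Mul(Mul(44, Rational(4603, 39)), Rational(1, 50442)) = Mul(Rational(202532, 39), Rational(1, 50442)) = Rational(101266, 983619)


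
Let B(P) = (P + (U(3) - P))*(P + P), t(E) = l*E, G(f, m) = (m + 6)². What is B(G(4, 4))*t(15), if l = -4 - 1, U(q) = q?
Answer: -45000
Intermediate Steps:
G(f, m) = (6 + m)²
l = -5
t(E) = -5*E
B(P) = 6*P (B(P) = (P + (3 - P))*(P + P) = 3*(2*P) = 6*P)
B(G(4, 4))*t(15) = (6*(6 + 4)²)*(-5*15) = (6*10²)*(-75) = (6*100)*(-75) = 600*(-75) = -45000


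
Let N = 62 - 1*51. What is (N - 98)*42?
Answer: -3654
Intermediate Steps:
N = 11 (N = 62 - 51 = 11)
(N - 98)*42 = (11 - 98)*42 = -87*42 = -3654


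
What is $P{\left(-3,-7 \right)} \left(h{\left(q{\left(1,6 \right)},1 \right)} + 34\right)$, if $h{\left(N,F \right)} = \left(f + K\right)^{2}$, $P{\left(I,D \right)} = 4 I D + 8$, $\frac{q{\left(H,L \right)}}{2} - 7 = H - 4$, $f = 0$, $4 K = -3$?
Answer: $\frac{12719}{4} \approx 3179.8$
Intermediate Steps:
$K = - \frac{3}{4}$ ($K = \frac{1}{4} \left(-3\right) = - \frac{3}{4} \approx -0.75$)
$q{\left(H,L \right)} = 6 + 2 H$ ($q{\left(H,L \right)} = 14 + 2 \left(H - 4\right) = 14 + 2 \left(-4 + H\right) = 14 + \left(-8 + 2 H\right) = 6 + 2 H$)
$P{\left(I,D \right)} = 8 + 4 D I$ ($P{\left(I,D \right)} = 4 D I + 8 = 8 + 4 D I$)
$h{\left(N,F \right)} = \frac{9}{16}$ ($h{\left(N,F \right)} = \left(0 - \frac{3}{4}\right)^{2} = \left(- \frac{3}{4}\right)^{2} = \frac{9}{16}$)
$P{\left(-3,-7 \right)} \left(h{\left(q{\left(1,6 \right)},1 \right)} + 34\right) = \left(8 + 4 \left(-7\right) \left(-3\right)\right) \left(\frac{9}{16} + 34\right) = \left(8 + 84\right) \frac{553}{16} = 92 \cdot \frac{553}{16} = \frac{12719}{4}$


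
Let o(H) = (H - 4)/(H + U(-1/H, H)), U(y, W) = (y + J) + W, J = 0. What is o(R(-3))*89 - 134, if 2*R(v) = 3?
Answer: -3211/14 ≈ -229.36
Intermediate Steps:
U(y, W) = W + y (U(y, W) = (y + 0) + W = y + W = W + y)
R(v) = 3/2 (R(v) = (½)*3 = 3/2)
o(H) = (-4 + H)/(-1/H + 2*H) (o(H) = (H - 4)/(H + (H - 1/H)) = (-4 + H)/(-1/H + 2*H))
o(R(-3))*89 - 134 = (3*(-4 + 3/2)/(2*(-1 + 2*(3/2)²)))*89 - 134 = ((3/2)*(-5/2)/(-1 + 2*(9/4)))*89 - 134 = ((3/2)*(-5/2)/(-1 + 9/2))*89 - 134 = ((3/2)*(-5/2)/(7/2))*89 - 134 = ((3/2)*(2/7)*(-5/2))*89 - 134 = -15/14*89 - 134 = -1335/14 - 134 = -3211/14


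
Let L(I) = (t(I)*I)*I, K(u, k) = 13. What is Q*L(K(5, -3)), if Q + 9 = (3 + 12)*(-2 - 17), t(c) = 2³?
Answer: -397488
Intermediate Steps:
t(c) = 8
Q = -294 (Q = -9 + (3 + 12)*(-2 - 17) = -9 + 15*(-19) = -9 - 285 = -294)
L(I) = 8*I² (L(I) = (8*I)*I = 8*I²)
Q*L(K(5, -3)) = -2352*13² = -2352*169 = -294*1352 = -397488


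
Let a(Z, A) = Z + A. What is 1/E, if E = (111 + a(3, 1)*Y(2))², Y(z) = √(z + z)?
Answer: 1/14161 ≈ 7.0616e-5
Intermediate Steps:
Y(z) = √2*√z (Y(z) = √(2*z) = √2*√z)
a(Z, A) = A + Z
E = 14161 (E = (111 + (1 + 3)*(√2*√2))² = (111 + 4*2)² = (111 + 8)² = 119² = 14161)
1/E = 1/14161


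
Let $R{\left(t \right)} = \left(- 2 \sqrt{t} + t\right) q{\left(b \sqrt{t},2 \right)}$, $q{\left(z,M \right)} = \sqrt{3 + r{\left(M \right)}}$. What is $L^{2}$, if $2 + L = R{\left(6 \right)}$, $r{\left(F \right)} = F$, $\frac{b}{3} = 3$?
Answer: $4 \left(1 - \sqrt{5} \left(3 - \sqrt{6}\right)\right)^{2} \approx 0.2134$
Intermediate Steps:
$b = 9$ ($b = 3 \cdot 3 = 9$)
$q{\left(z,M \right)} = \sqrt{3 + M}$
$R{\left(t \right)} = \sqrt{5} \left(t - 2 \sqrt{t}\right)$ ($R{\left(t \right)} = \left(- 2 \sqrt{t} + t\right) \sqrt{3 + 2} = \left(t - 2 \sqrt{t}\right) \sqrt{5} = \sqrt{5} \left(t - 2 \sqrt{t}\right)$)
$L = -2 + \sqrt{5} \left(6 - 2 \sqrt{6}\right) \approx 0.46196$
$L^{2} = \left(-2 + 2 \sqrt{5} \left(3 - \sqrt{6}\right)\right)^{2}$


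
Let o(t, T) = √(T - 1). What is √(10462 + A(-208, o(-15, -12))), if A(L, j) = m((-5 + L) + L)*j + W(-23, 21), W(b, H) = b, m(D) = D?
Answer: √(10439 - 421*I*√13) ≈ 102.44 - 7.4089*I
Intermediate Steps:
o(t, T) = √(-1 + T)
A(L, j) = -23 + j*(-5 + 2*L) (A(L, j) = ((-5 + L) + L)*j - 23 = (-5 + 2*L)*j - 23 = j*(-5 + 2*L) - 23 = -23 + j*(-5 + 2*L))
√(10462 + A(-208, o(-15, -12))) = √(10462 + (-23 + √(-1 - 12)*(-5 + 2*(-208)))) = √(10462 + (-23 + √(-13)*(-5 - 416))) = √(10462 + (-23 + (I*√13)*(-421))) = √(10462 + (-23 - 421*I*√13)) = √(10439 - 421*I*√13)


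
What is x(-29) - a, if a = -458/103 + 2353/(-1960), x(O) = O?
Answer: -4714481/201880 ≈ -23.353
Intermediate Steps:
a = -1140039/201880 (a = -458*1/103 + 2353*(-1/1960) = -458/103 - 2353/1960 = -1140039/201880 ≈ -5.6471)
x(-29) - a = -29 - 1*(-1140039/201880) = -29 + 1140039/201880 = -4714481/201880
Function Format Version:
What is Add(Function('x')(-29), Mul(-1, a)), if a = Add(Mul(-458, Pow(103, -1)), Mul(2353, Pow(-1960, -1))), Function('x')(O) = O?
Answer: Rational(-4714481, 201880) ≈ -23.353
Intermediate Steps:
a = Rational(-1140039, 201880) (a = Add(Mul(-458, Rational(1, 103)), Mul(2353, Rational(-1, 1960))) = Add(Rational(-458, 103), Rational(-2353, 1960)) = Rational(-1140039, 201880) ≈ -5.6471)
Add(Function('x')(-29), Mul(-1, a)) = Add(-29, Mul(-1, Rational(-1140039, 201880))) = Add(-29, Rational(1140039, 201880)) = Rational(-4714481, 201880)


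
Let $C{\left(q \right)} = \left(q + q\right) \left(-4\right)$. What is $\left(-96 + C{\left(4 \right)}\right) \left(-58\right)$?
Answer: $7424$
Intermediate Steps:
$C{\left(q \right)} = - 8 q$ ($C{\left(q \right)} = 2 q \left(-4\right) = - 8 q$)
$\left(-96 + C{\left(4 \right)}\right) \left(-58\right) = \left(-96 - 32\right) \left(-58\right) = \left(-128\right) \left(-58\right) = 7424$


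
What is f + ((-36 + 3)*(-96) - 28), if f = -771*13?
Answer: -6883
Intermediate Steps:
f = -10023
f + ((-36 + 3)*(-96) - 28) = -10023 + ((-36 + 3)*(-96) - 28) = -10023 + (-33*(-96) - 28) = -10023 + (3168 - 28) = -10023 + 3140 = -6883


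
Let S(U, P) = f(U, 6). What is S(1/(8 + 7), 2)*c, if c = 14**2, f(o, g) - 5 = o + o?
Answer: 15092/15 ≈ 1006.1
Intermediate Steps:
f(o, g) = 5 + 2*o (f(o, g) = 5 + (o + o) = 5 + 2*o)
S(U, P) = 5 + 2*U
c = 196
S(1/(8 + 7), 2)*c = (5 + 2/(8 + 7))*196 = (5 + 2/15)*196 = (77/15)*196 = 15092/15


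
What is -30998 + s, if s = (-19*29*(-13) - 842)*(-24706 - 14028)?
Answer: -244868612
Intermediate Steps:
s = -244837614 (s = (-551*(-13) - 842)*(-38734) = (7163 - 842)*(-38734) = 6321*(-38734) = -244837614)
-30998 + s = -30998 - 244837614 = -244868612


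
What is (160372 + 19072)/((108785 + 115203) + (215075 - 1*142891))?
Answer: 44861/74043 ≈ 0.60588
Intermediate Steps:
(160372 + 19072)/((108785 + 115203) + (215075 - 1*142891)) = 179444/(223988 + (215075 - 142891)) = 179444/(223988 + 72184) = 179444/296172 = 179444*(1/296172) = 44861/74043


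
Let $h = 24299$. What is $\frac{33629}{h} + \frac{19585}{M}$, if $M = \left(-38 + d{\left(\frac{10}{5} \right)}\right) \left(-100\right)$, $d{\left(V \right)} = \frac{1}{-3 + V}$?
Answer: $\frac{121409803}{18953220} \approx 6.4058$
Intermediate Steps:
$M = 3900$ ($M = \left(-38 + \frac{1}{-3 + \frac{10}{5}}\right) \left(-100\right) = \left(-38 + \frac{1}{-3 + 10 \cdot \frac{1}{5}}\right) \left(-100\right) = \left(-38 + \frac{1}{-3 + 2}\right) \left(-100\right) = \left(-38 + \frac{1}{-1}\right) \left(-100\right) = \left(-38 - 1\right) \left(-100\right) = \left(-39\right) \left(-100\right) = 3900$)
$\frac{33629}{h} + \frac{19585}{M} = \frac{33629}{24299} + \frac{19585}{3900} = 33629 \cdot \frac{1}{24299} + 19585 \cdot \frac{1}{3900} = \frac{33629}{24299} + \frac{3917}{780} = \frac{121409803}{18953220}$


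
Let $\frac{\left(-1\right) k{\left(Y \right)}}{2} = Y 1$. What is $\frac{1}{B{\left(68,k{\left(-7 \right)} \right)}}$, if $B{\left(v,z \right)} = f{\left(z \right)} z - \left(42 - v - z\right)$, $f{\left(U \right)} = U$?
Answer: $\frac{1}{236} \approx 0.0042373$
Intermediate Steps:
$k{\left(Y \right)} = - 2 Y$ ($k{\left(Y \right)} = - 2 Y 1 = - 2 Y$)
$B{\left(v,z \right)} = -42 + v + z + z^{2}$ ($B{\left(v,z \right)} = z z - \left(42 - v - z\right) = z^{2} + \left(-42 + v + z\right) = -42 + v + z + z^{2}$)
$\frac{1}{B{\left(68,k{\left(-7 \right)} \right)}} = \frac{1}{-42 + 68 - -14 + \left(\left(-2\right) \left(-7\right)\right)^{2}} = \frac{1}{-42 + 68 + 14 + 14^{2}} = \frac{1}{-42 + 68 + 14 + 196} = \frac{1}{236}$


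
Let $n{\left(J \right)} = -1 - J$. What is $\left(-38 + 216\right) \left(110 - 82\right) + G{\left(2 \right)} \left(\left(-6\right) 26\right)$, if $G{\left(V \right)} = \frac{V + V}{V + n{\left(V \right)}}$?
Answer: $5608$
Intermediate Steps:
$G{\left(V \right)} = - 2 V$ ($G{\left(V \right)} = \frac{V + V}{V - \left(1 + V\right)} = \frac{2 V}{-1} = 2 V \left(-1\right) = - 2 V$)
$\left(-38 + 216\right) \left(110 - 82\right) + G{\left(2 \right)} \left(\left(-6\right) 26\right) = \left(-38 + 216\right) \left(110 - 82\right) + \left(-2\right) 2 \left(\left(-6\right) 26\right) = 178 \cdot 28 - -624 = 4984 + 624 = 5608$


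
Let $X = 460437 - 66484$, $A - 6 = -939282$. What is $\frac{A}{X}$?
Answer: $- \frac{939276}{393953} \approx -2.3842$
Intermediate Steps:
$A = -939276$ ($A = 6 - 939282 = -939276$)
$X = 393953$
$\frac{A}{X} = - \frac{939276}{393953}$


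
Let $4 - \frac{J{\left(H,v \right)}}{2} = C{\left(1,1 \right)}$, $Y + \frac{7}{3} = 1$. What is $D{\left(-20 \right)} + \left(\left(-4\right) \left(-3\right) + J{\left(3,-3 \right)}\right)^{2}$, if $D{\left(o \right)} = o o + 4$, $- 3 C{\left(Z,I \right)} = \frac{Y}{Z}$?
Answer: $\frac{62308}{81} \approx 769.23$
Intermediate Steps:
$Y = - \frac{4}{3}$ ($Y = - \frac{7}{3} + 1 = - \frac{4}{3} \approx -1.3333$)
$C{\left(Z,I \right)} = \frac{4}{9 Z}$ ($C{\left(Z,I \right)} = - \frac{\left(- \frac{4}{3}\right) \frac{1}{Z}}{3} = \frac{4}{9 Z}$)
$D{\left(o \right)} = 4 + o^{2}$ ($D{\left(o \right)} = o^{2} + 4 = 4 + o^{2}$)
$J{\left(H,v \right)} = \frac{64}{9}$ ($J{\left(H,v \right)} = 8 - 2 \frac{4}{9 \cdot 1} = 8 - 2 \cdot \frac{4}{9} \cdot 1 = 8 - \frac{8}{9} = \frac{64}{9}$)
$D{\left(-20 \right)} + \left(\left(-4\right) \left(-3\right) + J{\left(3,-3 \right)}\right)^{2} = \left(4 + \left(-20\right)^{2}\right) + \left(\left(-4\right) \left(-3\right) + \frac{64}{9}\right)^{2} = \left(4 + 400\right) + \left(12 + \frac{64}{9}\right)^{2} = 404 + \left(\frac{172}{9}\right)^{2} = 404 + \frac{29584}{81} = \frac{62308}{81}$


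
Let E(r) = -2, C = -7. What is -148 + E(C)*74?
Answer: -296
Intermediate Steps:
-148 + E(C)*74 = -148 - 2*74 = -148 - 148 = -296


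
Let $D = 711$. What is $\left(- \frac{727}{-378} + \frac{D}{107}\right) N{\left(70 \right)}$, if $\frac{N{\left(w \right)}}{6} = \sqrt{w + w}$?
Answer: $\frac{693094 \sqrt{35}}{6741} \approx 608.28$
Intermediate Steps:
$N{\left(w \right)} = 6 \sqrt{2} \sqrt{w}$ ($N{\left(w \right)} = 6 \sqrt{w + w} = 6 \sqrt{2 w} = 6 \sqrt{2} \sqrt{w}$)
$\left(- \frac{727}{-378} + \frac{D}{107}\right) N{\left(70 \right)} = \left(- \frac{727}{-378} + \frac{711}{107}\right) 6 \sqrt{2} \sqrt{70} = \left(\left(-727\right) \left(- \frac{1}{378}\right) + 711 \cdot \frac{1}{107}\right) 12 \sqrt{35} = \left(\frac{727}{378} + \frac{711}{107}\right) 12 \sqrt{35} = \frac{346547 \cdot 12 \sqrt{35}}{40446} = \frac{693094 \sqrt{35}}{6741}$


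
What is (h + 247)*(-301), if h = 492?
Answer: -222439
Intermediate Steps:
(h + 247)*(-301) = (492 + 247)*(-301) = 739*(-301) = -222439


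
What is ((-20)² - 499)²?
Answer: 9801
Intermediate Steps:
((-20)² - 499)² = (400 - 499)² = (-99)² = 9801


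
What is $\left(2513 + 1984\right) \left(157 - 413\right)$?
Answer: $-1151232$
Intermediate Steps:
$\left(2513 + 1984\right) \left(157 - 413\right) = 4497 \left(-256\right) = -1151232$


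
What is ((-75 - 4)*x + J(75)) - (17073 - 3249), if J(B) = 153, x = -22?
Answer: -11933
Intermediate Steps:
((-75 - 4)*x + J(75)) - (17073 - 3249) = ((-75 - 4)*(-22) + 153) - (17073 - 3249) = (-79*(-22) + 153) - 1*13824 = (1738 + 153) - 13824 = 1891 - 13824 = -11933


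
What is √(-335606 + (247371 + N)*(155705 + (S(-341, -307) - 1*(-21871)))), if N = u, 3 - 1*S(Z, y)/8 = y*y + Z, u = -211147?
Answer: I*√20780740342 ≈ 1.4416e+5*I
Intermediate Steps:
S(Z, y) = 24 - 8*Z - 8*y² (S(Z, y) = 24 - 8*(y*y + Z) = 24 - 8*(y² + Z) = 24 - 8*(Z + y²) = 24 + (-8*Z - 8*y²) = 24 - 8*Z - 8*y²)
N = -211147
√(-335606 + (247371 + N)*(155705 + (S(-341, -307) - 1*(-21871)))) = √(-335606 + (247371 - 211147)*(155705 + ((24 - 8*(-341) - 8*(-307)²) - 1*(-21871)))) = √(-335606 + 36224*(155705 + ((24 + 2728 - 8*94249) + 21871))) = √(-335606 + 36224*(155705 + ((24 + 2728 - 753992) + 21871))) = √(-335606 + 36224*(155705 + (-751240 + 21871))) = √(-335606 + 36224*(155705 - 729369)) = √(-335606 + 36224*(-573664)) = √(-335606 - 20780404736) = √(-20780740342) = I*√20780740342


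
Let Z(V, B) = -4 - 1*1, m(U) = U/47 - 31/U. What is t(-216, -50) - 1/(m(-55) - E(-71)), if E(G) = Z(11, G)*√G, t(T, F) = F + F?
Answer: -1186336746620/11863407999 + 33411125*I*√71/11863407999 ≈ -100.0 + 0.023731*I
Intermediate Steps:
m(U) = -31/U + U/47 (m(U) = U*(1/47) - 31/U = U/47 - 31/U = -31/U + U/47)
Z(V, B) = -5 (Z(V, B) = -4 - 1 = -5)
t(T, F) = 2*F
E(G) = -5*√G
t(-216, -50) - 1/(m(-55) - E(-71)) = 2*(-50) - 1/((-31/(-55) + (1/47)*(-55)) - (-5)*√(-71)) = -100 - 1/((-31*(-1/55) - 55/47) - (-5)*I*√71) = -100 - 1/((31/55 - 55/47) - (-5)*I*√71) = -100 - 1/(-1568/2585 + 5*I*√71)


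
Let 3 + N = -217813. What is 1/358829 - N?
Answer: 78158697465/358829 ≈ 2.1782e+5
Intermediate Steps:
N = -217816 (N = -3 - 217813 = -217816)
1/358829 - N = 1/358829 - 1*(-217816) = 1/358829 + 217816 = 78158697465/358829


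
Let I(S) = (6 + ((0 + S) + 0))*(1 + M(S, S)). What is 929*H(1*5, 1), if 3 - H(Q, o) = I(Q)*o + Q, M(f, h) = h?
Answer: -63172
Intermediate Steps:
I(S) = (1 + S)*(6 + S) (I(S) = (6 + ((0 + S) + 0))*(1 + S) = (6 + (S + 0))*(1 + S) = (6 + S)*(1 + S) = (1 + S)*(6 + S))
H(Q, o) = 3 - Q - o*(6 + Q**2 + 7*Q) (H(Q, o) = 3 - ((6 + Q**2 + 7*Q)*o + Q) = 3 - (o*(6 + Q**2 + 7*Q) + Q) = 3 - (Q + o*(6 + Q**2 + 7*Q)) = 3 + (-Q - o*(6 + Q**2 + 7*Q)) = 3 - Q - o*(6 + Q**2 + 7*Q))
929*H(1*5, 1) = 929*(3 - 5 - 1*1*(6 + (1*5)**2 + 7*(1*5))) = 929*(3 - 1*5 - 1*1*(6 + 5**2 + 7*5)) = 929*(3 - 5 - 1*1*(6 + 25 + 35)) = 929*(3 - 5 - 1*1*66) = 929*(3 - 5 - 66) = 929*(-68) = -63172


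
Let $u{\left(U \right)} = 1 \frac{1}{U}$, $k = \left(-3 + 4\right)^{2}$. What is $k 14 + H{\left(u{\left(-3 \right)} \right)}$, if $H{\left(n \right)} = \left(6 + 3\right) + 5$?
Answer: $28$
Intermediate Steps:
$k = 1$ ($k = 1^{2} = 1$)
$u{\left(U \right)} = \frac{1}{U}$
$H{\left(n \right)} = 14$ ($H{\left(n \right)} = 9 + 5 = 14$)
$k 14 + H{\left(u{\left(-3 \right)} \right)} = 1 \cdot 14 + 14 = 14 + 14 = 28$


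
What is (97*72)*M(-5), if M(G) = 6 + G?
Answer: 6984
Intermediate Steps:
(97*72)*M(-5) = (97*72)*(6 - 5) = 6984*1 = 6984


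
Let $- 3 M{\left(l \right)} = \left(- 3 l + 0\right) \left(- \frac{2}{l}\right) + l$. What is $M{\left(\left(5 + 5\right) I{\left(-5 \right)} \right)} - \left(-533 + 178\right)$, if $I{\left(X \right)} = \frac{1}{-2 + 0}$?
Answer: $\frac{1064}{3} \approx 354.67$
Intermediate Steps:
$I{\left(X \right)} = - \frac{1}{2}$ ($I{\left(X \right)} = \frac{1}{-2} = - \frac{1}{2}$)
$M{\left(l \right)} = -2 - \frac{l}{3}$ ($M{\left(l \right)} = - \frac{\left(- 3 l + 0\right) \left(- \frac{2}{l}\right) + l}{3} = - \frac{- 3 l \left(- \frac{2}{l}\right) + l}{3} = - \frac{6 + l}{3} = -2 - \frac{l}{3}$)
$M{\left(\left(5 + 5\right) I{\left(-5 \right)} \right)} - \left(-533 + 178\right) = \left(-2 - \frac{\left(5 + 5\right) \left(- \frac{1}{2}\right)}{3}\right) - \left(-533 + 178\right) = \left(-2 - \frac{10 \left(- \frac{1}{2}\right)}{3}\right) - -355 = \left(-2 - - \frac{5}{3}\right) + 355 = \left(-2 + \frac{5}{3}\right) + 355 = - \frac{1}{3} + 355 = \frac{1064}{3}$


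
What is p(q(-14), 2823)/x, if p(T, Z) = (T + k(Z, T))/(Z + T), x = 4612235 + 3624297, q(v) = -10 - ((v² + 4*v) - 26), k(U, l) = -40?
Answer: -41/5557599967 ≈ -7.3773e-9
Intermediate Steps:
q(v) = 16 - v² - 4*v (q(v) = -10 - (-26 + v² + 4*v) = -10 + (26 - v² - 4*v) = 16 - v² - 4*v)
x = 8236532
p(T, Z) = (-40 + T)/(T + Z) (p(T, Z) = (T - 40)/(Z + T) = (-40 + T)/(T + Z))
p(q(-14), 2823)/x = ((-40 + (16 - 1*(-14)² - 4*(-14)))/((16 - 1*(-14)² - 4*(-14)) + 2823))/8236532 = ((-40 + (16 - 1*196 + 56))/((16 - 1*196 + 56) + 2823))*(1/8236532) = ((-40 + (16 - 196 + 56))/((16 - 196 + 56) + 2823))*(1/8236532) = ((-40 - 124)/(-124 + 2823))*(1/8236532) = (-164/2699)*(1/8236532) = ((1/2699)*(-164))*(1/8236532) = -164/2699*1/8236532 = -41/5557599967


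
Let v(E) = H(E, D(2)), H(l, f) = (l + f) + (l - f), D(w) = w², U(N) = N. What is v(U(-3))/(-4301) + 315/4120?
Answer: 275907/3544024 ≈ 0.077851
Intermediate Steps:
H(l, f) = 2*l (H(l, f) = (f + l) + (l - f) = 2*l)
v(E) = 2*E
v(U(-3))/(-4301) + 315/4120 = (2*(-3))/(-4301) + 315/4120 = -6*(-1/4301) + 315*(1/4120) = 6/4301 + 63/824 = 275907/3544024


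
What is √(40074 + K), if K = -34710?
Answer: 6*√149 ≈ 73.239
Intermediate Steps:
√(40074 + K) = √(40074 - 34710) = √5364 = 6*√149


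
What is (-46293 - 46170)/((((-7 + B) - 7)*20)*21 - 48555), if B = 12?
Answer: 833/445 ≈ 1.8719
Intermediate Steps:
(-46293 - 46170)/((((-7 + B) - 7)*20)*21 - 48555) = (-46293 - 46170)/((((-7 + 12) - 7)*20)*21 - 48555) = -92463/(((5 - 7)*20)*21 - 48555) = -92463/(-2*20*21 - 48555) = -92463/(-40*21 - 48555) = -92463/(-840 - 48555) = -92463/(-49395) = -92463*(-1/49395) = 833/445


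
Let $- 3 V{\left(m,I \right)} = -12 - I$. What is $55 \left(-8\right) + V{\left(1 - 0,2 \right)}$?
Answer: $- \frac{1306}{3} \approx -435.33$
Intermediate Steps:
$V{\left(m,I \right)} = 4 + \frac{I}{3}$ ($V{\left(m,I \right)} = - \frac{-12 - I}{3} = 4 + \frac{I}{3}$)
$55 \left(-8\right) + V{\left(1 - 0,2 \right)} = 55 \left(-8\right) + \left(4 + \frac{1}{3} \cdot 2\right) = -440 + \left(4 + \frac{2}{3}\right) = -440 + \frac{14}{3} = - \frac{1306}{3}$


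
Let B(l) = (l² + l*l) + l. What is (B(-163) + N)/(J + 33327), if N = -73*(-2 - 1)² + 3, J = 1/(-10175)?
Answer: 532366175/339102224 ≈ 1.5699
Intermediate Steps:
B(l) = l + 2*l² (B(l) = (l² + l²) + l = 2*l² + l = l + 2*l²)
J = -1/10175 ≈ -9.8280e-5
N = -654 (N = -73*(-3)² + 3 = -73*9 + 3 = -657 + 3 = -654)
(B(-163) + N)/(J + 33327) = (-163*(1 + 2*(-163)) - 654)/(-1/10175 + 33327) = (-163*(1 - 326) - 654)/(339102224/10175) = (-163*(-325) - 654)*(10175/339102224) = (52975 - 654)*(10175/339102224) = 52321*(10175/339102224) = 532366175/339102224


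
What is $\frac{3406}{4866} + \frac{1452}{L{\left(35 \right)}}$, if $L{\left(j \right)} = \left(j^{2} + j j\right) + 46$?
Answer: $\frac{648617}{506064} \approx 1.2817$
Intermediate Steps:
$L{\left(j \right)} = 46 + 2 j^{2}$ ($L{\left(j \right)} = \left(j^{2} + j^{2}\right) + 46 = 2 j^{2} + 46 = 46 + 2 j^{2}$)
$\frac{3406}{4866} + \frac{1452}{L{\left(35 \right)}} = \frac{3406}{4866} + \frac{1452}{46 + 2 \cdot 35^{2}} = 3406 \cdot \frac{1}{4866} + \frac{1452}{46 + 2 \cdot 1225} = \frac{1703}{2433} + \frac{1452}{46 + 2450} = \frac{1703}{2433} + \frac{1452}{2496} = \frac{1703}{2433} + 1452 \cdot \frac{1}{2496} = \frac{1703}{2433} + \frac{121}{208} = \frac{648617}{506064}$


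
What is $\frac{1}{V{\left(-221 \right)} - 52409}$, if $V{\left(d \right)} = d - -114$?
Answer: $- \frac{1}{52516} \approx -1.9042 \cdot 10^{-5}$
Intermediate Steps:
$V{\left(d \right)} = 114 + d$ ($V{\left(d \right)} = d + 114 = 114 + d$)
$\frac{1}{V{\left(-221 \right)} - 52409} = \frac{1}{\left(114 - 221\right) - 52409} = \frac{1}{-107 - 52409} = \frac{1}{-52516} = - \frac{1}{52516}$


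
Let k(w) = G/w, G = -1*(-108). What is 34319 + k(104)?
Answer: 892321/26 ≈ 34320.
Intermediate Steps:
G = 108
k(w) = 108/w
34319 + k(104) = 34319 + 108/104 = 34319 + 108*(1/104) = 34319 + 27/26 = 892321/26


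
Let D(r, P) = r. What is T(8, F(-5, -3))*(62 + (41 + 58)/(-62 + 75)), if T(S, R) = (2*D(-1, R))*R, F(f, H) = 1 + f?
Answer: 7240/13 ≈ 556.92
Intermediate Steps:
T(S, R) = -2*R (T(S, R) = (2*(-1))*R = -2*R)
T(8, F(-5, -3))*(62 + (41 + 58)/(-62 + 75)) = (-2*(1 - 5))*(62 + (41 + 58)/(-62 + 75)) = (-2*(-4))*(62 + 99/13) = 8*(62 + 99*(1/13)) = 8*(62 + 99/13) = 8*(905/13) = 7240/13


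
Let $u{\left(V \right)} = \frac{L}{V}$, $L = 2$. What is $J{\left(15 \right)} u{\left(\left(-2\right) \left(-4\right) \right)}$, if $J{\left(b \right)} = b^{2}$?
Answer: $\frac{225}{4} \approx 56.25$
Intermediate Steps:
$u{\left(V \right)} = \frac{2}{V}$
$J{\left(15 \right)} u{\left(\left(-2\right) \left(-4\right) \right)} = 15^{2} \frac{2}{\left(-2\right) \left(-4\right)} = 225 \cdot \frac{2}{8} = 225 \cdot 2 \cdot \frac{1}{8} = 225 \cdot \frac{1}{4} = \frac{225}{4}$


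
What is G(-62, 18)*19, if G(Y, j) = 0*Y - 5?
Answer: -95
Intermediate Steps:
G(Y, j) = -5 (G(Y, j) = 0 - 5 = -5)
G(-62, 18)*19 = -5*19 = -95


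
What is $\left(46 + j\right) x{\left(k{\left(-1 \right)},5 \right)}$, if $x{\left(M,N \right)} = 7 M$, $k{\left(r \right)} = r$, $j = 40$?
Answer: $-602$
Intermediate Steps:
$\left(46 + j\right) x{\left(k{\left(-1 \right)},5 \right)} = \left(46 + 40\right) 7 \left(-1\right) = 86 \left(-7\right) = -602$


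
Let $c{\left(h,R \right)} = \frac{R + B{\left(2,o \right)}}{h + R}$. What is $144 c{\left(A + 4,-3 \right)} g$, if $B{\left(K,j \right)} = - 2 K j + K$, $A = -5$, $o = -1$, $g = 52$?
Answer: $-5616$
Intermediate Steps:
$B{\left(K,j \right)} = K - 2 K j$ ($B{\left(K,j \right)} = - 2 K j + K = K - 2 K j$)
$c{\left(h,R \right)} = \frac{6 + R}{R + h}$ ($c{\left(h,R \right)} = \frac{R + 2 \left(1 - -2\right)}{h + R} = \frac{R + 2 \left(1 + 2\right)}{R + h} = \frac{R + 2 \cdot 3}{R + h} = \frac{R + 6}{R + h} = \frac{6 + R}{R + h}$)
$144 c{\left(A + 4,-3 \right)} g = 144 \frac{6 - 3}{-3 + \left(-5 + 4\right)} 52 = 144 \frac{1}{-3 - 1} \cdot 3 \cdot 52 = 144 \frac{1}{-4} \cdot 3 \cdot 52 = 144 \left(\left(- \frac{1}{4}\right) 3\right) 52 = 144 \left(- \frac{3}{4}\right) 52 = \left(-108\right) 52 = -5616$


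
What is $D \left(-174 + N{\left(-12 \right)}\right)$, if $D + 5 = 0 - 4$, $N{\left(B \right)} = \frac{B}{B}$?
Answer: $1557$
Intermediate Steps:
$N{\left(B \right)} = 1$
$D = -9$ ($D = -5 + \left(0 - 4\right) = -5 - 4 = -9$)
$D \left(-174 + N{\left(-12 \right)}\right) = - 9 \left(-174 + 1\right) = \left(-9\right) \left(-173\right) = 1557$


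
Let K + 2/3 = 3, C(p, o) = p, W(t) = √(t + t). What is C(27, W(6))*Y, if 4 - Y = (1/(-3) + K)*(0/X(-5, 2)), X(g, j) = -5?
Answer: 108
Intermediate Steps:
W(t) = √2*√t (W(t) = √(2*t) = √2*√t)
K = 7/3 (K = -⅔ + 3 = 7/3 ≈ 2.3333)
Y = 4 (Y = 4 - (1/(-3) + 7/3)*0/(-5) = 4 - (-⅓ + 7/3)*0*(-⅕) = 4 - 2*0 = 4 - 1*0 = 4 + 0 = 4)
C(27, W(6))*Y = 27*4 = 108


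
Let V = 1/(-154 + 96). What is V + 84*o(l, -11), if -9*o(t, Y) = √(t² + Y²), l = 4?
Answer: -1/58 - 28*√137/3 ≈ -109.26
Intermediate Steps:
o(t, Y) = -√(Y² + t²)/9 (o(t, Y) = -√(t² + Y²)/9 = -√(Y² + t²)/9)
V = -1/58 (V = 1/(-58) = -1/58 ≈ -0.017241)
V + 84*o(l, -11) = -1/58 + 84*(-√((-11)² + 4²)/9) = -1/58 + 84*(-√(121 + 16)/9) = -1/58 + 84*(-√137/9) = -1/58 - 28*√137/3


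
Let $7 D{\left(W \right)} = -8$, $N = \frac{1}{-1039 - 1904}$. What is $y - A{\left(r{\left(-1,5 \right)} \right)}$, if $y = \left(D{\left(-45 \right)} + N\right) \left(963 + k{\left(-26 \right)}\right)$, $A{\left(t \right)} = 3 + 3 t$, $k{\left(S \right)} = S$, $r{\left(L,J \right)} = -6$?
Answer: $- \frac{21758272}{20601} \approx -1056.2$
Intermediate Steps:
$N = - \frac{1}{2943}$ ($N = \frac{1}{-2943} = - \frac{1}{2943} \approx -0.00033979$)
$D{\left(W \right)} = - \frac{8}{7}$ ($D{\left(W \right)} = \frac{1}{7} \left(-8\right) = - \frac{8}{7}$)
$y = - \frac{22067287}{20601}$ ($y = \left(- \frac{8}{7} - \frac{1}{2943}\right) \left(963 - 26\right) = \left(- \frac{23551}{20601}\right) 937 = - \frac{22067287}{20601} \approx -1071.2$)
$y - A{\left(r{\left(-1,5 \right)} \right)} = - \frac{22067287}{20601} - \left(3 + 3 \left(-6\right)\right) = - \frac{22067287}{20601} - \left(3 - 18\right) = - \frac{22067287}{20601} - -15 = - \frac{22067287}{20601} + 15 = - \frac{21758272}{20601}$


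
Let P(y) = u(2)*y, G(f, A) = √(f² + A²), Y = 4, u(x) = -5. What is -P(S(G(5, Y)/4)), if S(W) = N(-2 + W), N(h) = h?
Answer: -10 + 5*√41/4 ≈ -1.9961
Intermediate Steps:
G(f, A) = √(A² + f²)
S(W) = -2 + W
P(y) = -5*y
-P(S(G(5, Y)/4)) = -(-5)*(-2 + √(4² + 5²)/4) = -(-5)*(-2 + √(16 + 25)*(¼)) = -(-5)*(-2 + √41*(¼)) = -(-5)*(-2 + √41/4) = -(10 - 5*√41/4) = -10 + 5*√41/4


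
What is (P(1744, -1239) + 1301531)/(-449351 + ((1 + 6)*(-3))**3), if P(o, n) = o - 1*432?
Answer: -1302843/458612 ≈ -2.8408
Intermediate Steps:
P(o, n) = -432 + o (P(o, n) = o - 432 = -432 + o)
(P(1744, -1239) + 1301531)/(-449351 + ((1 + 6)*(-3))**3) = ((-432 + 1744) + 1301531)/(-449351 + ((1 + 6)*(-3))**3) = (1312 + 1301531)/(-449351 + (7*(-3))**3) = 1302843/(-449351 + (-21)**3) = 1302843/(-449351 - 9261) = 1302843/(-458612) = 1302843*(-1/458612) = -1302843/458612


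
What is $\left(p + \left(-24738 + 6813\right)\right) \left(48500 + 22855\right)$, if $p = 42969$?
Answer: $1787014620$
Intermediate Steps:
$\left(p + \left(-24738 + 6813\right)\right) \left(48500 + 22855\right) = \left(42969 + \left(-24738 + 6813\right)\right) \left(48500 + 22855\right) = \left(42969 - 17925\right) 71355 = 25044 \cdot 71355 = 1787014620$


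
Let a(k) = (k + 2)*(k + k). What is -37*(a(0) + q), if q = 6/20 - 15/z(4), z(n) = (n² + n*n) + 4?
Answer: 259/60 ≈ 4.3167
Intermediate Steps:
z(n) = 4 + 2*n² (z(n) = (n² + n²) + 4 = 2*n² + 4 = 4 + 2*n²)
q = -7/60 (q = 6/20 - 15/(4 + 2*4²) = 6*(1/20) - 15/(4 + 2*16) = 3/10 - 15/(4 + 32) = 3/10 - 15/36 = 3/10 - 15*1/36 = 3/10 - 5/12 = -7/60 ≈ -0.11667)
a(k) = 2*k*(2 + k) (a(k) = (2 + k)*(2*k) = 2*k*(2 + k))
-37*(a(0) + q) = -37*(2*0*(2 + 0) - 7/60) = -37*(2*0*2 - 7/60) = -37*(0 - 7/60) = -37*(-7/60) = 259/60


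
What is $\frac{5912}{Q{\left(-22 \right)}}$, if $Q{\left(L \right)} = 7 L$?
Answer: $- \frac{2956}{77} \approx -38.39$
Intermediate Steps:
$\frac{5912}{Q{\left(-22 \right)}} = \frac{5912}{7 \left(-22\right)} = \frac{5912}{-154} = 5912 \left(- \frac{1}{154}\right) = - \frac{2956}{77}$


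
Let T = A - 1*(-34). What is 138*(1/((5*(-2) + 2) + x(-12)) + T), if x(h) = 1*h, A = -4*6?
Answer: 13731/10 ≈ 1373.1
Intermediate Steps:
A = -24
x(h) = h
T = 10 (T = -24 - 1*(-34) = -24 + 34 = 10)
138*(1/((5*(-2) + 2) + x(-12)) + T) = 138*(1/((5*(-2) + 2) - 12) + 10) = 138*(1/((-10 + 2) - 12) + 10) = 138*(1/(-8 - 12) + 10) = 138*(1/(-20) + 10) = 138*(-1/20 + 10) = 138*(199/20) = 13731/10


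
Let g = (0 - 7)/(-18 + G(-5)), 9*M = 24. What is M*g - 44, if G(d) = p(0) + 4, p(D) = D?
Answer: -128/3 ≈ -42.667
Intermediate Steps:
M = 8/3 (M = (⅑)*24 = 8/3 ≈ 2.6667)
G(d) = 4 (G(d) = 0 + 4 = 4)
g = ½ (g = (0 - 7)/(-18 + 4) = -7/(-14) = -7*(-1/14) = ½ ≈ 0.50000)
M*g - 44 = (8/3)*(½) - 44 = 4/3 - 44 = -128/3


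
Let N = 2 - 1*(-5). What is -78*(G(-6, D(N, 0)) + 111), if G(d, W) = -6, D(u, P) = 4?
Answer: -8190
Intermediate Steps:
N = 7 (N = 2 + 5 = 7)
-78*(G(-6, D(N, 0)) + 111) = -78*(-6 + 111) = -78*105 = -8190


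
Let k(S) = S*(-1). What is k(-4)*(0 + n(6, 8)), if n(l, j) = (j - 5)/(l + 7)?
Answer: 12/13 ≈ 0.92308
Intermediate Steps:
n(l, j) = (-5 + j)/(7 + l)
k(S) = -S
k(-4)*(0 + n(6, 8)) = (-1*(-4))*(0 + (-5 + 8)/(7 + 6)) = 4*(0 + 3/13) = 4*(3/13) = 12/13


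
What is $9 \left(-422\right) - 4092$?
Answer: $-7890$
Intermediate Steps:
$9 \left(-422\right) - 4092 = -3798 - 4092 = -7890$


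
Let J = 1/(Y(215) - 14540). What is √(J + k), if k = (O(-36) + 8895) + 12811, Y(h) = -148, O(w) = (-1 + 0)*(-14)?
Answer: √32540382618/1224 ≈ 147.38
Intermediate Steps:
O(w) = 14 (O(w) = -1*(-14) = 14)
J = -1/14688 (J = 1/(-148 - 14540) = 1/(-14688) = -1/14688 ≈ -6.8083e-5)
k = 21720 (k = (14 + 8895) + 12811 = 8909 + 12811 = 21720)
√(J + k) = √(-1/14688 + 21720) = √(319023359/14688) = √32540382618/1224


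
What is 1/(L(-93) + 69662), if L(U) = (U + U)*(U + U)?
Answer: 1/104258 ≈ 9.5916e-6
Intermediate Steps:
L(U) = 4*U**2 (L(U) = (2*U)*(2*U) = 4*U**2)
1/(L(-93) + 69662) = 1/(4*(-93)**2 + 69662) = 1/(4*8649 + 69662) = 1/(34596 + 69662) = 1/104258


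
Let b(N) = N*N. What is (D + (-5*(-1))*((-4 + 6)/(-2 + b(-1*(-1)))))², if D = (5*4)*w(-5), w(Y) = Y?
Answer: 12100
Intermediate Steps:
b(N) = N²
D = -100 (D = (5*4)*(-5) = 20*(-5) = -100)
(D + (-5*(-1))*((-4 + 6)/(-2 + b(-1*(-1)))))² = (-100 + (-5*(-1))*((-4 + 6)/(-2 + (-1*(-1))²)))² = (-100 + 5*(2/(-2 + 1²)))² = (-100 + 5*(2/(-2 + 1)))² = (-100 + 5*(2/(-1)))² = (-100 + 5*(2*(-1)))² = (-100 + 5*(-2))² = (-100 - 10)² = (-110)² = 12100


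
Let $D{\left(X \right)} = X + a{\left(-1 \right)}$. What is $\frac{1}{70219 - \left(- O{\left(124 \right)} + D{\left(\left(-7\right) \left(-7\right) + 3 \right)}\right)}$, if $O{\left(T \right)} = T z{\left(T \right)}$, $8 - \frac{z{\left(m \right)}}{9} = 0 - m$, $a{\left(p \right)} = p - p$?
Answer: $\frac{1}{217479} \approx 4.5981 \cdot 10^{-6}$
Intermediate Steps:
$a{\left(p \right)} = 0$
$D{\left(X \right)} = X$ ($D{\left(X \right)} = X + 0 = X$)
$z{\left(m \right)} = 72 + 9 m$ ($z{\left(m \right)} = 72 - 9 \left(0 - m\right) = 72 - 9 \left(- m\right) = 72 + 9 m$)
$O{\left(T \right)} = T \left(72 + 9 T\right)$
$\frac{1}{70219 - \left(- O{\left(124 \right)} + D{\left(\left(-7\right) \left(-7\right) + 3 \right)}\right)} = \frac{1}{70219 - \left(3 + 49 - 1116 \left(8 + 124\right)\right)} = \frac{1}{70219 + \left(9 \cdot 124 \cdot 132 - \left(49 + 3\right)\right)} = \frac{1}{70219 + \left(147312 - 52\right)} = \frac{1}{70219 + 147260} = \frac{1}{217479}$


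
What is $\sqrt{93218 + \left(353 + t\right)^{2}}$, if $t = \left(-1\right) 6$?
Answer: $\sqrt{213627} \approx 462.2$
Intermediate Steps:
$t = -6$
$\sqrt{93218 + \left(353 + t\right)^{2}} = \sqrt{93218 + \left(353 - 6\right)^{2}} = \sqrt{93218 + 347^{2}} = \sqrt{93218 + 120409} = \sqrt{213627}$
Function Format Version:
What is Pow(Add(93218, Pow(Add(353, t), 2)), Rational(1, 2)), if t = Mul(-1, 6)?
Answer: Pow(213627, Rational(1, 2)) ≈ 462.20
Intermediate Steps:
t = -6
Pow(Add(93218, Pow(Add(353, t), 2)), Rational(1, 2)) = Pow(Add(93218, Pow(Add(353, -6), 2)), Rational(1, 2)) = Pow(Add(93218, Pow(347, 2)), Rational(1, 2)) = Pow(Add(93218, 120409), Rational(1, 2)) = Pow(213627, Rational(1, 2))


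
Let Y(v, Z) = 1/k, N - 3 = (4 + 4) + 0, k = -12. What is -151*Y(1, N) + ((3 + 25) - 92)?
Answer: -617/12 ≈ -51.417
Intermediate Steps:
N = 11 (N = 3 + ((4 + 4) + 0) = 3 + (8 + 0) = 3 + 8 = 11)
Y(v, Z) = -1/12 (Y(v, Z) = 1/(-12) = -1/12)
-151*Y(1, N) + ((3 + 25) - 92) = -151*(-1/12) + ((3 + 25) - 92) = 151/12 + (28 - 92) = 151/12 - 64 = -617/12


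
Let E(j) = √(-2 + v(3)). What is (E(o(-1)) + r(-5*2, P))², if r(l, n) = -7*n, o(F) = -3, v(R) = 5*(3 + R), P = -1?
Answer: 77 + 28*√7 ≈ 151.08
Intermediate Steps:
v(R) = 15 + 5*R
E(j) = 2*√7 (E(j) = √(-2 + (15 + 5*3)) = √(-2 + (15 + 15)) = √(-2 + 30) = √28 = 2*√7)
(E(o(-1)) + r(-5*2, P))² = (2*√7 - 7*(-1))² = (2*√7 + 7)² = (7 + 2*√7)²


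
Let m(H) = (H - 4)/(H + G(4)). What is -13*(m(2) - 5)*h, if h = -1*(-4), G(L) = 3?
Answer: 1404/5 ≈ 280.80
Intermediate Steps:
m(H) = (-4 + H)/(3 + H) (m(H) = (H - 4)/(H + 3) = (-4 + H)/(3 + H))
h = 4
-13*(m(2) - 5)*h = -13*((-4 + 2)/(3 + 2) - 5)*4 = -13*(-2/5 - 5)*4 = -13*((⅕)*(-2) - 5)*4 = -13*(-⅖ - 5)*4 = -(-351)*4/5 = -13*(-108/5) = 1404/5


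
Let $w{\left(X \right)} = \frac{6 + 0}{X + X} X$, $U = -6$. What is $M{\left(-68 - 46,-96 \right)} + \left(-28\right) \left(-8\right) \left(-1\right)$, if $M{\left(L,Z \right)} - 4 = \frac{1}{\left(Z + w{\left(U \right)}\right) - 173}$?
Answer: $- \frac{58521}{266} \approx -220.0$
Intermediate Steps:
$w{\left(X \right)} = 3$ ($w{\left(X \right)} = \frac{6}{2 X} X = 6 \frac{1}{2 X} X = \frac{3}{X} X = 3$)
$M{\left(L,Z \right)} = 4 + \frac{1}{-170 + Z}$ ($M{\left(L,Z \right)} = 4 + \frac{1}{\left(Z + 3\right) - 173} = 4 + \frac{1}{\left(3 + Z\right) - 173} = 4 + \frac{1}{-170 + Z}$)
$M{\left(-68 - 46,-96 \right)} + \left(-28\right) \left(-8\right) \left(-1\right) = \frac{-679 + 4 \left(-96\right)}{-170 - 96} + \left(-28\right) \left(-8\right) \left(-1\right) = \frac{-679 - 384}{-266} + 224 \left(-1\right) = \left(- \frac{1}{266}\right) \left(-1063\right) - 224 = \frac{1063}{266} - 224 = - \frac{58521}{266}$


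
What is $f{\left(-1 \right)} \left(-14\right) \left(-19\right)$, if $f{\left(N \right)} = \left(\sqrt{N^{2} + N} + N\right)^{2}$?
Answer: $266$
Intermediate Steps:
$f{\left(N \right)} = \left(N + \sqrt{N + N^{2}}\right)^{2}$ ($f{\left(N \right)} = \left(\sqrt{N + N^{2}} + N\right)^{2} = \left(N + \sqrt{N + N^{2}}\right)^{2}$)
$f{\left(-1 \right)} \left(-14\right) \left(-19\right) = \left(-1 + \sqrt{- (1 - 1)}\right)^{2} \left(-14\right) \left(-19\right) = \left(-1 + \sqrt{\left(-1\right) 0}\right)^{2} \left(-14\right) \left(-19\right) = \left(-1 + \sqrt{0}\right)^{2} \left(-14\right) \left(-19\right) = \left(-1 + 0\right)^{2} \left(-14\right) \left(-19\right) = \left(-1\right)^{2} \left(-14\right) \left(-19\right) = 1 \left(-14\right) \left(-19\right) = \left(-14\right) \left(-19\right) = 266$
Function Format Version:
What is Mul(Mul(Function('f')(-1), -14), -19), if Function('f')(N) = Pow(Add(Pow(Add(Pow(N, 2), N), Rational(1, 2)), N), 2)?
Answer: 266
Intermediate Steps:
Function('f')(N) = Pow(Add(N, Pow(Add(N, Pow(N, 2)), Rational(1, 2))), 2) (Function('f')(N) = Pow(Add(Pow(Add(N, Pow(N, 2)), Rational(1, 2)), N), 2) = Pow(Add(N, Pow(Add(N, Pow(N, 2)), Rational(1, 2))), 2))
Mul(Mul(Function('f')(-1), -14), -19) = Mul(Mul(Pow(Add(-1, Pow(Mul(-1, Add(1, -1)), Rational(1, 2))), 2), -14), -19) = Mul(Mul(Pow(Add(-1, Pow(Mul(-1, 0), Rational(1, 2))), 2), -14), -19) = Mul(Mul(Pow(Add(-1, Pow(0, Rational(1, 2))), 2), -14), -19) = Mul(Mul(Pow(Add(-1, 0), 2), -14), -19) = Mul(Mul(Pow(-1, 2), -14), -19) = Mul(Mul(1, -14), -19) = Mul(-14, -19) = 266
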